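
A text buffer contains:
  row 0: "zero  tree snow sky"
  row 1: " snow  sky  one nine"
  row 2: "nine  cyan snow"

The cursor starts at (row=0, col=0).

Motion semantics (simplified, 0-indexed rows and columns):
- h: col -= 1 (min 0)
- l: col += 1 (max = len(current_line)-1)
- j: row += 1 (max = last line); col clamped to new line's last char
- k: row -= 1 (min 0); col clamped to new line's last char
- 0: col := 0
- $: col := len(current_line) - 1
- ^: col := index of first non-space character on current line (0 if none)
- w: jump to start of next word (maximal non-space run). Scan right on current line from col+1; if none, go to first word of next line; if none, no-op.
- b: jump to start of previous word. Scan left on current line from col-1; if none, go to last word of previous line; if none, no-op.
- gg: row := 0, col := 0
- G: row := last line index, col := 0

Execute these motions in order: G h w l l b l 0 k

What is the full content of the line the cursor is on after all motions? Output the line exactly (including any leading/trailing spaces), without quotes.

Answer:  snow  sky  one nine

Derivation:
After 1 (G): row=2 col=0 char='n'
After 2 (h): row=2 col=0 char='n'
After 3 (w): row=2 col=6 char='c'
After 4 (l): row=2 col=7 char='y'
After 5 (l): row=2 col=8 char='a'
After 6 (b): row=2 col=6 char='c'
After 7 (l): row=2 col=7 char='y'
After 8 (0): row=2 col=0 char='n'
After 9 (k): row=1 col=0 char='_'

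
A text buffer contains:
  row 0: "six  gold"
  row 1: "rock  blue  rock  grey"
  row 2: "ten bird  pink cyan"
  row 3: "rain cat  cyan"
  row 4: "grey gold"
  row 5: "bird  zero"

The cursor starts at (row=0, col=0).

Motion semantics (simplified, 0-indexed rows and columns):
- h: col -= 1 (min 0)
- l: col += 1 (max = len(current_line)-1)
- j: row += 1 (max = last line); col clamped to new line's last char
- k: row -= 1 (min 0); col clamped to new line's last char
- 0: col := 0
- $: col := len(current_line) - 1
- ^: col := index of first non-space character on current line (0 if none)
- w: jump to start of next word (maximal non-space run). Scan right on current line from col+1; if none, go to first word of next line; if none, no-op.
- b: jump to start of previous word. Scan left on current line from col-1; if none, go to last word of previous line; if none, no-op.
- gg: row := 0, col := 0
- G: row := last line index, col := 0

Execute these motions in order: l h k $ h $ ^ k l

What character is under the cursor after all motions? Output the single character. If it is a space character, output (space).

After 1 (l): row=0 col=1 char='i'
After 2 (h): row=0 col=0 char='s'
After 3 (k): row=0 col=0 char='s'
After 4 ($): row=0 col=8 char='d'
After 5 (h): row=0 col=7 char='l'
After 6 ($): row=0 col=8 char='d'
After 7 (^): row=0 col=0 char='s'
After 8 (k): row=0 col=0 char='s'
After 9 (l): row=0 col=1 char='i'

Answer: i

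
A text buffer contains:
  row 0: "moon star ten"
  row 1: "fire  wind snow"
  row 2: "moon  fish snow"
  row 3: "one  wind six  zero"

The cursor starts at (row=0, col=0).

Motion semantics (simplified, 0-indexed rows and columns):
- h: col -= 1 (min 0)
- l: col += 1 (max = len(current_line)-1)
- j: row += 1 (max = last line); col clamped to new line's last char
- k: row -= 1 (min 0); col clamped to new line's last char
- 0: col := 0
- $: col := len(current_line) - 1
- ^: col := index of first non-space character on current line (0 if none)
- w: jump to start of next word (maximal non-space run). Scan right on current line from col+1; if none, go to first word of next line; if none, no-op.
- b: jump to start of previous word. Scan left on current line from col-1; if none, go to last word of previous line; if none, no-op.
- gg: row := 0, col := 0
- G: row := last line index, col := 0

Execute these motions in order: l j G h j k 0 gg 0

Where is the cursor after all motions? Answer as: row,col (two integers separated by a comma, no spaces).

Answer: 0,0

Derivation:
After 1 (l): row=0 col=1 char='o'
After 2 (j): row=1 col=1 char='i'
After 3 (G): row=3 col=0 char='o'
After 4 (h): row=3 col=0 char='o'
After 5 (j): row=3 col=0 char='o'
After 6 (k): row=2 col=0 char='m'
After 7 (0): row=2 col=0 char='m'
After 8 (gg): row=0 col=0 char='m'
After 9 (0): row=0 col=0 char='m'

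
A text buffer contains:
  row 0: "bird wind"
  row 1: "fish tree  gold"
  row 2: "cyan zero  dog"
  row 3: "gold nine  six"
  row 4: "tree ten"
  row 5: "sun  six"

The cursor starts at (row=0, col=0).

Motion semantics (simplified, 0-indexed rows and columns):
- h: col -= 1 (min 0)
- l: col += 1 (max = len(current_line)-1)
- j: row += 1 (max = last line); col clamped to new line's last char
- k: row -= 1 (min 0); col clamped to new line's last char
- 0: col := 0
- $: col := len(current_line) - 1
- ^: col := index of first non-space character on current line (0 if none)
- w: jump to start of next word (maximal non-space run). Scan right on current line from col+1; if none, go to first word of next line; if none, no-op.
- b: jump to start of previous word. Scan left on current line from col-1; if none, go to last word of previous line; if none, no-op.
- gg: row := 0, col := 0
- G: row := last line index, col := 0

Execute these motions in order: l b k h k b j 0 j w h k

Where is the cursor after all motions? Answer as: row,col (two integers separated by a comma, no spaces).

After 1 (l): row=0 col=1 char='i'
After 2 (b): row=0 col=0 char='b'
After 3 (k): row=0 col=0 char='b'
After 4 (h): row=0 col=0 char='b'
After 5 (k): row=0 col=0 char='b'
After 6 (b): row=0 col=0 char='b'
After 7 (j): row=1 col=0 char='f'
After 8 (0): row=1 col=0 char='f'
After 9 (j): row=2 col=0 char='c'
After 10 (w): row=2 col=5 char='z'
After 11 (h): row=2 col=4 char='_'
After 12 (k): row=1 col=4 char='_'

Answer: 1,4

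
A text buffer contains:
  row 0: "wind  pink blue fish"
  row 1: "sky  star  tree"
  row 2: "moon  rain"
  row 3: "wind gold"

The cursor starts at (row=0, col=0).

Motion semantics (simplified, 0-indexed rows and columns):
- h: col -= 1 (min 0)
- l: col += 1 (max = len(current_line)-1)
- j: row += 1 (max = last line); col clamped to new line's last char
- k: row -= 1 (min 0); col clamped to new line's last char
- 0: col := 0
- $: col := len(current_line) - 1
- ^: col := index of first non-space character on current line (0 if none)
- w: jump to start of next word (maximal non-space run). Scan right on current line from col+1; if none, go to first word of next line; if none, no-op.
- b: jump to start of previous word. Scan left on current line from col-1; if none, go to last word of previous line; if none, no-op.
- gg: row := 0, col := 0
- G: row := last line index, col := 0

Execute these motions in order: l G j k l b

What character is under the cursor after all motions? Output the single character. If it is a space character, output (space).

After 1 (l): row=0 col=1 char='i'
After 2 (G): row=3 col=0 char='w'
After 3 (j): row=3 col=0 char='w'
After 4 (k): row=2 col=0 char='m'
After 5 (l): row=2 col=1 char='o'
After 6 (b): row=2 col=0 char='m'

Answer: m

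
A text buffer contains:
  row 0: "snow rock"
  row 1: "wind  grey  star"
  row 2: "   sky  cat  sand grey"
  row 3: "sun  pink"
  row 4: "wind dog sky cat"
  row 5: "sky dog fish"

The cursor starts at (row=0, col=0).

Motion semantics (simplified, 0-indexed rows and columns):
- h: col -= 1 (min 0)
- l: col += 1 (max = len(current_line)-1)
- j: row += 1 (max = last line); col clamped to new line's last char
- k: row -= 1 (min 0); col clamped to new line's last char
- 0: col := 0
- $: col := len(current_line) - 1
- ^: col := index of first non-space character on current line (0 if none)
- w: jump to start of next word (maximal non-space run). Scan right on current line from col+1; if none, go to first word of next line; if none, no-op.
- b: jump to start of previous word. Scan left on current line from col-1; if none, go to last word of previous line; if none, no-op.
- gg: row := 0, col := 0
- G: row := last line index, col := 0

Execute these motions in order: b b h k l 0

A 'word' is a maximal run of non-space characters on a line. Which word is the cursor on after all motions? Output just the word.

Answer: snow

Derivation:
After 1 (b): row=0 col=0 char='s'
After 2 (b): row=0 col=0 char='s'
After 3 (h): row=0 col=0 char='s'
After 4 (k): row=0 col=0 char='s'
After 5 (l): row=0 col=1 char='n'
After 6 (0): row=0 col=0 char='s'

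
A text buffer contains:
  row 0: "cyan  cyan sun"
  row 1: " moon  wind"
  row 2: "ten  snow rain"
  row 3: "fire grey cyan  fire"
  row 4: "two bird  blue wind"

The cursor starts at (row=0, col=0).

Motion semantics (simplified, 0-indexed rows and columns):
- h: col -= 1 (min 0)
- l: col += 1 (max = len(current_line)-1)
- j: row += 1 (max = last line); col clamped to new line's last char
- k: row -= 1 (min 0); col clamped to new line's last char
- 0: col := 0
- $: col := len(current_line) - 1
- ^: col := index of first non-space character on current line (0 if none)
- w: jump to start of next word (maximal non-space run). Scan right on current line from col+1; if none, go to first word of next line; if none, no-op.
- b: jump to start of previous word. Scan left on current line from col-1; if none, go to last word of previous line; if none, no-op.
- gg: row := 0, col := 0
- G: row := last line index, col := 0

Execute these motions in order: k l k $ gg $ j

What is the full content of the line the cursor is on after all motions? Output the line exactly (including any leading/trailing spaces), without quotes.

After 1 (k): row=0 col=0 char='c'
After 2 (l): row=0 col=1 char='y'
After 3 (k): row=0 col=1 char='y'
After 4 ($): row=0 col=13 char='n'
After 5 (gg): row=0 col=0 char='c'
After 6 ($): row=0 col=13 char='n'
After 7 (j): row=1 col=10 char='d'

Answer:  moon  wind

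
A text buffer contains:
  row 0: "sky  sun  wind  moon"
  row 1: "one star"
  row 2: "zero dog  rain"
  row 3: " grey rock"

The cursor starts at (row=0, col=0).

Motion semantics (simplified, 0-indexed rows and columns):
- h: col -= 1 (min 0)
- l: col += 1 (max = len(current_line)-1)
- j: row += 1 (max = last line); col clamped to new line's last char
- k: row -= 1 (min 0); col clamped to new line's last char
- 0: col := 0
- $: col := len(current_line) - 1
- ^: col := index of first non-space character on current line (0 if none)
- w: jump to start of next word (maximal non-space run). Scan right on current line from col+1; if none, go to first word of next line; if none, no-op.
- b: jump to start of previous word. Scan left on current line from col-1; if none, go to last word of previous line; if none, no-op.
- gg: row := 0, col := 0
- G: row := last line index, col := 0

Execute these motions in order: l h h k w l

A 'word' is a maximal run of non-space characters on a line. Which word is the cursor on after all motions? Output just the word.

After 1 (l): row=0 col=1 char='k'
After 2 (h): row=0 col=0 char='s'
After 3 (h): row=0 col=0 char='s'
After 4 (k): row=0 col=0 char='s'
After 5 (w): row=0 col=5 char='s'
After 6 (l): row=0 col=6 char='u'

Answer: sun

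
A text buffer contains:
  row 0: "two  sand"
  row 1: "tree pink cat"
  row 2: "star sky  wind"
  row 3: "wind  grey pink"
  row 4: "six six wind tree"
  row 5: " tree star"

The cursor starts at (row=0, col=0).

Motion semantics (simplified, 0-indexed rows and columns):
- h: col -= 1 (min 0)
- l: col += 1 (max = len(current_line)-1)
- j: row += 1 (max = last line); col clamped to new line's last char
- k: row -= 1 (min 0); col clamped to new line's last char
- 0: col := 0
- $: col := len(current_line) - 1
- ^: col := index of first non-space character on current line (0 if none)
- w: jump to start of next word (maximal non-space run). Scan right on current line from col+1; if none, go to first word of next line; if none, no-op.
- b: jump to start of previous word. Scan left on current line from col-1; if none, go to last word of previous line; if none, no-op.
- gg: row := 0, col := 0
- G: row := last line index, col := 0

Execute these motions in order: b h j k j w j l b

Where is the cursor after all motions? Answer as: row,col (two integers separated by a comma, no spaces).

After 1 (b): row=0 col=0 char='t'
After 2 (h): row=0 col=0 char='t'
After 3 (j): row=1 col=0 char='t'
After 4 (k): row=0 col=0 char='t'
After 5 (j): row=1 col=0 char='t'
After 6 (w): row=1 col=5 char='p'
After 7 (j): row=2 col=5 char='s'
After 8 (l): row=2 col=6 char='k'
After 9 (b): row=2 col=5 char='s'

Answer: 2,5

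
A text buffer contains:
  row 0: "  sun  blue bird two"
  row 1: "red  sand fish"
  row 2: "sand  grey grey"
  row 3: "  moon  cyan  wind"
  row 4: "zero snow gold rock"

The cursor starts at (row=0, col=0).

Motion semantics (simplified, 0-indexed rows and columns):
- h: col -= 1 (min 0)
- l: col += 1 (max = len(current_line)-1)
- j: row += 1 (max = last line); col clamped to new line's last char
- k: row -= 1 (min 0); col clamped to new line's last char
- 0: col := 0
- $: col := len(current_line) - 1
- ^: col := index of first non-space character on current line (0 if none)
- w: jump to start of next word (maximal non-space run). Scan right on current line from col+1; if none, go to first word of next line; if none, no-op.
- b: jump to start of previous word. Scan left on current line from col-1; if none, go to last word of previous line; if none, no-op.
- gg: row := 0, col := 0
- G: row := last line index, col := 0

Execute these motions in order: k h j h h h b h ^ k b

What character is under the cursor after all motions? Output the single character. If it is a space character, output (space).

After 1 (k): row=0 col=0 char='_'
After 2 (h): row=0 col=0 char='_'
After 3 (j): row=1 col=0 char='r'
After 4 (h): row=1 col=0 char='r'
After 5 (h): row=1 col=0 char='r'
After 6 (h): row=1 col=0 char='r'
After 7 (b): row=0 col=17 char='t'
After 8 (h): row=0 col=16 char='_'
After 9 (^): row=0 col=2 char='s'
After 10 (k): row=0 col=2 char='s'
After 11 (b): row=0 col=2 char='s'

Answer: s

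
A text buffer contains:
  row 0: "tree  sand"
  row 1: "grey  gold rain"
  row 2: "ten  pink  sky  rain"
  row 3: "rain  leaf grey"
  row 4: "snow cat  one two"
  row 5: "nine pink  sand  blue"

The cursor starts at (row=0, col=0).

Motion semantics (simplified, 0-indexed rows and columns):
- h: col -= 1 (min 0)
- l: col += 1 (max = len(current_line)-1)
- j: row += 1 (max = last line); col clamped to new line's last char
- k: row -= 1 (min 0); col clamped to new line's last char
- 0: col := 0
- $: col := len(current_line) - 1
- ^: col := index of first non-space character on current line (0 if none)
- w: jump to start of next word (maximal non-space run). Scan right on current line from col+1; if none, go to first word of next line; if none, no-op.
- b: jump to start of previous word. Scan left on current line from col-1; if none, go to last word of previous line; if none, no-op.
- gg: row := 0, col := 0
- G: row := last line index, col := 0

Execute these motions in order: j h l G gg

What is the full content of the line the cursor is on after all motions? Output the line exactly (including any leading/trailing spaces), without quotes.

After 1 (j): row=1 col=0 char='g'
After 2 (h): row=1 col=0 char='g'
After 3 (l): row=1 col=1 char='r'
After 4 (G): row=5 col=0 char='n'
After 5 (gg): row=0 col=0 char='t'

Answer: tree  sand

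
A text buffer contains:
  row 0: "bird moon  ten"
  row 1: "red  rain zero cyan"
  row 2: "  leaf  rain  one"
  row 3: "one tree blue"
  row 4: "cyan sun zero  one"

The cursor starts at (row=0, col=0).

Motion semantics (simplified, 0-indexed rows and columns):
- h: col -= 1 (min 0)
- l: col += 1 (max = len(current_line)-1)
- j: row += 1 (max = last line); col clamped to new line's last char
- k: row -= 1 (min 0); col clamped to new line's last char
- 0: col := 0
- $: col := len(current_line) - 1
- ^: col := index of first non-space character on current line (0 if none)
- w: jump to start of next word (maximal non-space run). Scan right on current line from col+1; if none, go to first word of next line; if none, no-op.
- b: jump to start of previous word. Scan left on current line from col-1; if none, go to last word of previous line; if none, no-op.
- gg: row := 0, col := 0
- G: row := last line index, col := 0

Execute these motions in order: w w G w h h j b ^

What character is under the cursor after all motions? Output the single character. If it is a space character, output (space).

After 1 (w): row=0 col=5 char='m'
After 2 (w): row=0 col=11 char='t'
After 3 (G): row=4 col=0 char='c'
After 4 (w): row=4 col=5 char='s'
After 5 (h): row=4 col=4 char='_'
After 6 (h): row=4 col=3 char='n'
After 7 (j): row=4 col=3 char='n'
After 8 (b): row=4 col=0 char='c'
After 9 (^): row=4 col=0 char='c'

Answer: c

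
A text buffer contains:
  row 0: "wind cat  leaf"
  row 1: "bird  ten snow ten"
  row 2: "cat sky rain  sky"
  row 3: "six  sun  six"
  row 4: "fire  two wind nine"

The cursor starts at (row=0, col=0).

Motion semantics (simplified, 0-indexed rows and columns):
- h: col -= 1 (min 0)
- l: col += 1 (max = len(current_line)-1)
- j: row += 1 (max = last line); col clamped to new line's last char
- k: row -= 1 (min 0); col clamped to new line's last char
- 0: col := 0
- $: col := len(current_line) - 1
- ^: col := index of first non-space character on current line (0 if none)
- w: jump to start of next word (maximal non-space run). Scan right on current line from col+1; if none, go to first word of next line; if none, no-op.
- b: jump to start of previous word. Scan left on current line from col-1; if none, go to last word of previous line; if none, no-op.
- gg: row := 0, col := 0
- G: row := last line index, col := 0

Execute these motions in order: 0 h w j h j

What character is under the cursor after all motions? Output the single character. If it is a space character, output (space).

After 1 (0): row=0 col=0 char='w'
After 2 (h): row=0 col=0 char='w'
After 3 (w): row=0 col=5 char='c'
After 4 (j): row=1 col=5 char='_'
After 5 (h): row=1 col=4 char='_'
After 6 (j): row=2 col=4 char='s'

Answer: s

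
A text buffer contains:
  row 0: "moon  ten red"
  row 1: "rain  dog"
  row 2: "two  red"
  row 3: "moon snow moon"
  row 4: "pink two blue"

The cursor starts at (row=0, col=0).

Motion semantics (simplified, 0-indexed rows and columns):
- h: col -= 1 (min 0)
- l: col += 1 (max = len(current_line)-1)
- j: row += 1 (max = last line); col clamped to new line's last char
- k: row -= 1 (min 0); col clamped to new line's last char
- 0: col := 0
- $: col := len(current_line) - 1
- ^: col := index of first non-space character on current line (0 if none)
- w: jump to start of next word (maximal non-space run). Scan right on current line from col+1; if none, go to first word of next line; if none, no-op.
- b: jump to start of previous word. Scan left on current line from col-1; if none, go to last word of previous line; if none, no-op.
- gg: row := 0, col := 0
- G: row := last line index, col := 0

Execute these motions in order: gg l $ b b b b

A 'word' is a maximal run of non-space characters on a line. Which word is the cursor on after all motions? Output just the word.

After 1 (gg): row=0 col=0 char='m'
After 2 (l): row=0 col=1 char='o'
After 3 ($): row=0 col=12 char='d'
After 4 (b): row=0 col=10 char='r'
After 5 (b): row=0 col=6 char='t'
After 6 (b): row=0 col=0 char='m'
After 7 (b): row=0 col=0 char='m'

Answer: moon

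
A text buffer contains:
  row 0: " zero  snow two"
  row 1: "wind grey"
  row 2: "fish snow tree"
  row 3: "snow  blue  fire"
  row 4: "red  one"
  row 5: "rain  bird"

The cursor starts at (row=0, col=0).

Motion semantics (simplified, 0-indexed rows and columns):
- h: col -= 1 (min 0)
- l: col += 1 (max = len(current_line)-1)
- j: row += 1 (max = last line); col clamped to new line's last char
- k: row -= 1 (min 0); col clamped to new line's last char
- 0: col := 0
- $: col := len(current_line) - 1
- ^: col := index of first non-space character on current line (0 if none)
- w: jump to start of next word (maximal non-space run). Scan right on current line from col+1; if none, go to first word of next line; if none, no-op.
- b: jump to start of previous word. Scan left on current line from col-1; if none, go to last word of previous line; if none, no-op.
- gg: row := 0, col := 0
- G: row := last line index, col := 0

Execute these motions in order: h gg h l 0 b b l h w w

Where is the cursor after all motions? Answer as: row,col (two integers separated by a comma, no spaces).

Answer: 0,7

Derivation:
After 1 (h): row=0 col=0 char='_'
After 2 (gg): row=0 col=0 char='_'
After 3 (h): row=0 col=0 char='_'
After 4 (l): row=0 col=1 char='z'
After 5 (0): row=0 col=0 char='_'
After 6 (b): row=0 col=0 char='_'
After 7 (b): row=0 col=0 char='_'
After 8 (l): row=0 col=1 char='z'
After 9 (h): row=0 col=0 char='_'
After 10 (w): row=0 col=1 char='z'
After 11 (w): row=0 col=7 char='s'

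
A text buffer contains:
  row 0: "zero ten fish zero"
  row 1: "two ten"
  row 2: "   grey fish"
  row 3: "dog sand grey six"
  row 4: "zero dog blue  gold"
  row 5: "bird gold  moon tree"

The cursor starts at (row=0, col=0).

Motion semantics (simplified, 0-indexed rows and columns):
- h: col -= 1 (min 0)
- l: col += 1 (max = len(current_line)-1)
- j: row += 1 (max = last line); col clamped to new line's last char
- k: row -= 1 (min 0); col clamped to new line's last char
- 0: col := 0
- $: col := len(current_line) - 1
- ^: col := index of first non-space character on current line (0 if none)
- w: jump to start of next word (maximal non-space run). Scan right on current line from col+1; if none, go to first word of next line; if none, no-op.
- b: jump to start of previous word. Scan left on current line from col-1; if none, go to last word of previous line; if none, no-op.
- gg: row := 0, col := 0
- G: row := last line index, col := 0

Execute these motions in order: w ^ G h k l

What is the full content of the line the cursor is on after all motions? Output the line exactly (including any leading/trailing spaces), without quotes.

Answer: zero dog blue  gold

Derivation:
After 1 (w): row=0 col=5 char='t'
After 2 (^): row=0 col=0 char='z'
After 3 (G): row=5 col=0 char='b'
After 4 (h): row=5 col=0 char='b'
After 5 (k): row=4 col=0 char='z'
After 6 (l): row=4 col=1 char='e'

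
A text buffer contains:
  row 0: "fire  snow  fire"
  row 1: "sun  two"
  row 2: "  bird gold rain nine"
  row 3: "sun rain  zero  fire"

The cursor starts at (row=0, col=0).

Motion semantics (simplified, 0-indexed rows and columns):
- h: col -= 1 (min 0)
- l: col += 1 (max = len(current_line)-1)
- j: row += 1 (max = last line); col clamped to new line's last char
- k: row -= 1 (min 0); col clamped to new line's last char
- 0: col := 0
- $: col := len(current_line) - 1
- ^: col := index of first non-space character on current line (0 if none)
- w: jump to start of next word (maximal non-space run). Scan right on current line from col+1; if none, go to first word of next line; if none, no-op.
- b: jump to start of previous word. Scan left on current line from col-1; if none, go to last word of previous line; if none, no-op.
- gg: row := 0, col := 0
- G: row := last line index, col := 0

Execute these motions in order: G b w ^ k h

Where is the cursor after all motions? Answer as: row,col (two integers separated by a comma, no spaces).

After 1 (G): row=3 col=0 char='s'
After 2 (b): row=2 col=17 char='n'
After 3 (w): row=3 col=0 char='s'
After 4 (^): row=3 col=0 char='s'
After 5 (k): row=2 col=0 char='_'
After 6 (h): row=2 col=0 char='_'

Answer: 2,0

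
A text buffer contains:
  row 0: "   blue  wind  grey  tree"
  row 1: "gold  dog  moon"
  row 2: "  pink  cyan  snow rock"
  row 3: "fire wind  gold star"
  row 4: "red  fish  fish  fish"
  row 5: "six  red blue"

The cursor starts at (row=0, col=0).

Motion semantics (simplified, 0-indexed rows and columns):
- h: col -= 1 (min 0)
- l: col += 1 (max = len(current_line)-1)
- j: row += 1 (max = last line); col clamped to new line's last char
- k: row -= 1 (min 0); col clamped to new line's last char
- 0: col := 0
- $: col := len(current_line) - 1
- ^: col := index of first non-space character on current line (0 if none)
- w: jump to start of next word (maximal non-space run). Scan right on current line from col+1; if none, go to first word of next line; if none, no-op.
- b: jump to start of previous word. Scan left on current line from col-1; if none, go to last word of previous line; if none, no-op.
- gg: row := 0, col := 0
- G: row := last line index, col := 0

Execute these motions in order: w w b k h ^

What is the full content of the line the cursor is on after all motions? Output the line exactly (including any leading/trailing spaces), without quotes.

Answer:    blue  wind  grey  tree

Derivation:
After 1 (w): row=0 col=3 char='b'
After 2 (w): row=0 col=9 char='w'
After 3 (b): row=0 col=3 char='b'
After 4 (k): row=0 col=3 char='b'
After 5 (h): row=0 col=2 char='_'
After 6 (^): row=0 col=3 char='b'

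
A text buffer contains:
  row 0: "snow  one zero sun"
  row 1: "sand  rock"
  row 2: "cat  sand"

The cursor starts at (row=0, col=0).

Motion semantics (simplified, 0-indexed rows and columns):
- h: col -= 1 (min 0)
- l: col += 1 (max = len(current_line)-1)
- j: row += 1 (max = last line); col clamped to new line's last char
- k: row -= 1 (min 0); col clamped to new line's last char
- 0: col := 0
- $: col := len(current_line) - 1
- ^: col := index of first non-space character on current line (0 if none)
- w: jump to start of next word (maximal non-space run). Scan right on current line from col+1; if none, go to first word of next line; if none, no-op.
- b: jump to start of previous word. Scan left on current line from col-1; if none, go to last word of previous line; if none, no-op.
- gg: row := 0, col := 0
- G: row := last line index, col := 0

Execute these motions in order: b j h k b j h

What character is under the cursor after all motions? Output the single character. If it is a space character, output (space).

Answer: s

Derivation:
After 1 (b): row=0 col=0 char='s'
After 2 (j): row=1 col=0 char='s'
After 3 (h): row=1 col=0 char='s'
After 4 (k): row=0 col=0 char='s'
After 5 (b): row=0 col=0 char='s'
After 6 (j): row=1 col=0 char='s'
After 7 (h): row=1 col=0 char='s'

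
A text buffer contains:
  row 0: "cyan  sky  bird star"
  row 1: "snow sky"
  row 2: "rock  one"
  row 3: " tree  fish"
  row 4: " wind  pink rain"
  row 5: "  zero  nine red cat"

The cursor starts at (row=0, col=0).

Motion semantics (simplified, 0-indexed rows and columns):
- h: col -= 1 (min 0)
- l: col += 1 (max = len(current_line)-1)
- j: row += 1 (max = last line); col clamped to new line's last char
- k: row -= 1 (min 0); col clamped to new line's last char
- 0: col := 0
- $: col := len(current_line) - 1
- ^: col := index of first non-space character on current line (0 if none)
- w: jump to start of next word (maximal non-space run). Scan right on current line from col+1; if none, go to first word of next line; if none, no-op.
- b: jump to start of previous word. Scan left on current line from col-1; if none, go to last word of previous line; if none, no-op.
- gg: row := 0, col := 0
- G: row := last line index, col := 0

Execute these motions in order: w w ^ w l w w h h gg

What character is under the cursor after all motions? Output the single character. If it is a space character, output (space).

Answer: c

Derivation:
After 1 (w): row=0 col=6 char='s'
After 2 (w): row=0 col=11 char='b'
After 3 (^): row=0 col=0 char='c'
After 4 (w): row=0 col=6 char='s'
After 5 (l): row=0 col=7 char='k'
After 6 (w): row=0 col=11 char='b'
After 7 (w): row=0 col=16 char='s'
After 8 (h): row=0 col=15 char='_'
After 9 (h): row=0 col=14 char='d'
After 10 (gg): row=0 col=0 char='c'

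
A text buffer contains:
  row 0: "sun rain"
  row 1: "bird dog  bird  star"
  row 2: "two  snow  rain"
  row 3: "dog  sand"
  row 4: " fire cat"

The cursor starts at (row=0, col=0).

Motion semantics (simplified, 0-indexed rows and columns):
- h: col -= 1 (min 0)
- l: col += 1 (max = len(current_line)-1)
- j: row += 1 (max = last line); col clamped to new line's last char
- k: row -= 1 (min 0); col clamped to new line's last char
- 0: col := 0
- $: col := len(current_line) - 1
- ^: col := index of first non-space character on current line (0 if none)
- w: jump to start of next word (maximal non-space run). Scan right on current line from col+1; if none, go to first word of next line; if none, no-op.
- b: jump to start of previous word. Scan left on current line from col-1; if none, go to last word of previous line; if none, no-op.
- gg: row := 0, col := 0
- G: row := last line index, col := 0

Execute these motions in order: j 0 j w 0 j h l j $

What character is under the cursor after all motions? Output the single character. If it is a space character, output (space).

Answer: t

Derivation:
After 1 (j): row=1 col=0 char='b'
After 2 (0): row=1 col=0 char='b'
After 3 (j): row=2 col=0 char='t'
After 4 (w): row=2 col=5 char='s'
After 5 (0): row=2 col=0 char='t'
After 6 (j): row=3 col=0 char='d'
After 7 (h): row=3 col=0 char='d'
After 8 (l): row=3 col=1 char='o'
After 9 (j): row=4 col=1 char='f'
After 10 ($): row=4 col=8 char='t'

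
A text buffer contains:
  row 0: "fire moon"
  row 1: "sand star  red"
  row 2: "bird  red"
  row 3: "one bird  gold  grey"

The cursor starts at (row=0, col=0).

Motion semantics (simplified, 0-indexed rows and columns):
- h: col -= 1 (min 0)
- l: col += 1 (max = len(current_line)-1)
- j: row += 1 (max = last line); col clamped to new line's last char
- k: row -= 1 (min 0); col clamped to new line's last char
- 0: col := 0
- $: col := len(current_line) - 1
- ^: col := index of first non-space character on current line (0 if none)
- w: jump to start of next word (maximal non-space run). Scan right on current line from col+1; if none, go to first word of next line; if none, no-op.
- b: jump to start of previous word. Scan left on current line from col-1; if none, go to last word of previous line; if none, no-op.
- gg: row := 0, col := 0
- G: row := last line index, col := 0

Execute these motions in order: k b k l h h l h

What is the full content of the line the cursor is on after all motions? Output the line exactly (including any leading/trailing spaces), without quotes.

Answer: fire moon

Derivation:
After 1 (k): row=0 col=0 char='f'
After 2 (b): row=0 col=0 char='f'
After 3 (k): row=0 col=0 char='f'
After 4 (l): row=0 col=1 char='i'
After 5 (h): row=0 col=0 char='f'
After 6 (h): row=0 col=0 char='f'
After 7 (l): row=0 col=1 char='i'
After 8 (h): row=0 col=0 char='f'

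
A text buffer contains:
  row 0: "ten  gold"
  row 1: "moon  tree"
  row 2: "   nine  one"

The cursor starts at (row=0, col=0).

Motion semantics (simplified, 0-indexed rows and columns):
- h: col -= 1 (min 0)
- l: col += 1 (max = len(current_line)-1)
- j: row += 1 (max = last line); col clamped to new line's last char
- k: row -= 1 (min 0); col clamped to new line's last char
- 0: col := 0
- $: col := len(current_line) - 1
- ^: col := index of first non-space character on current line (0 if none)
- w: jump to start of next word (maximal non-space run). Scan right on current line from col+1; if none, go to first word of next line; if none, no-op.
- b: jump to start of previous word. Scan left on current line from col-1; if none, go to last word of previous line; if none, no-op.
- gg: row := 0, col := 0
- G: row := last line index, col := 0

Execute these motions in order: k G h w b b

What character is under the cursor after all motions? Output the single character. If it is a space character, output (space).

Answer: m

Derivation:
After 1 (k): row=0 col=0 char='t'
After 2 (G): row=2 col=0 char='_'
After 3 (h): row=2 col=0 char='_'
After 4 (w): row=2 col=3 char='n'
After 5 (b): row=1 col=6 char='t'
After 6 (b): row=1 col=0 char='m'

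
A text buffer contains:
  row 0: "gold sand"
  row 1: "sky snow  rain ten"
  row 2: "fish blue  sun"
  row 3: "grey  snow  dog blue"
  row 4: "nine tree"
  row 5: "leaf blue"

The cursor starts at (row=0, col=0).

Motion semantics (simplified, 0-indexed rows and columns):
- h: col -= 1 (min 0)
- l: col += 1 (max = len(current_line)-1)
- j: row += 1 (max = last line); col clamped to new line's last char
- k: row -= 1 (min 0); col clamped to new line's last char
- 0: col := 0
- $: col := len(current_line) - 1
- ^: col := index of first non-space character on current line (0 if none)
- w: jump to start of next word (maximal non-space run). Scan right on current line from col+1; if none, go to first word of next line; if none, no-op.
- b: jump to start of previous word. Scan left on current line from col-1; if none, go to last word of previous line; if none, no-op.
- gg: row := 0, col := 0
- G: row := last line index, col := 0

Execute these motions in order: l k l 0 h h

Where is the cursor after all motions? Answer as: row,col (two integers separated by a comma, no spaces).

After 1 (l): row=0 col=1 char='o'
After 2 (k): row=0 col=1 char='o'
After 3 (l): row=0 col=2 char='l'
After 4 (0): row=0 col=0 char='g'
After 5 (h): row=0 col=0 char='g'
After 6 (h): row=0 col=0 char='g'

Answer: 0,0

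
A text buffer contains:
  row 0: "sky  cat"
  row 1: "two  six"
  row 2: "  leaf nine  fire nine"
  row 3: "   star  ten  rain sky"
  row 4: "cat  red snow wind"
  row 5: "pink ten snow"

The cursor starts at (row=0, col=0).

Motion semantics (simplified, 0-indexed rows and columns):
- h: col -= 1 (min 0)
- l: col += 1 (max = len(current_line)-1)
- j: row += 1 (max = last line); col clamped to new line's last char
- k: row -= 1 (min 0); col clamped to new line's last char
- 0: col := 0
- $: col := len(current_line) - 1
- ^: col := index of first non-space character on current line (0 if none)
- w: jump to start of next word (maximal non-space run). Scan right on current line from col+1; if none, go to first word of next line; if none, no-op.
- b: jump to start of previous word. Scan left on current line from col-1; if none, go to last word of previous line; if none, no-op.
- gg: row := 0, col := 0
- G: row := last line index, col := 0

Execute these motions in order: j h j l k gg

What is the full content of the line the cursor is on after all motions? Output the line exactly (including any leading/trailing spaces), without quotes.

Answer: sky  cat

Derivation:
After 1 (j): row=1 col=0 char='t'
After 2 (h): row=1 col=0 char='t'
After 3 (j): row=2 col=0 char='_'
After 4 (l): row=2 col=1 char='_'
After 5 (k): row=1 col=1 char='w'
After 6 (gg): row=0 col=0 char='s'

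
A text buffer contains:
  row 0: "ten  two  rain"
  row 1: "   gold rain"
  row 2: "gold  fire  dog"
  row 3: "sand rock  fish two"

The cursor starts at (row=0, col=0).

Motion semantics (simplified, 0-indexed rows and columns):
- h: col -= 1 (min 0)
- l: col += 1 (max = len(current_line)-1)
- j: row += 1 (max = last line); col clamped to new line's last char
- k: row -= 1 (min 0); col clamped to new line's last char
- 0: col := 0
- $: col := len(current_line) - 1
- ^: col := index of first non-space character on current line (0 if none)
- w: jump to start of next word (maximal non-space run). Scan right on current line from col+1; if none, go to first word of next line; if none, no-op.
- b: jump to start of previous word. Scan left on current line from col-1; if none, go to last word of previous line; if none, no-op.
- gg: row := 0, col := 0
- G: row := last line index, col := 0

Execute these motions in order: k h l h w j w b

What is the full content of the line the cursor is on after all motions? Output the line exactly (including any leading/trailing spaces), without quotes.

After 1 (k): row=0 col=0 char='t'
After 2 (h): row=0 col=0 char='t'
After 3 (l): row=0 col=1 char='e'
After 4 (h): row=0 col=0 char='t'
After 5 (w): row=0 col=5 char='t'
After 6 (j): row=1 col=5 char='l'
After 7 (w): row=1 col=8 char='r'
After 8 (b): row=1 col=3 char='g'

Answer:    gold rain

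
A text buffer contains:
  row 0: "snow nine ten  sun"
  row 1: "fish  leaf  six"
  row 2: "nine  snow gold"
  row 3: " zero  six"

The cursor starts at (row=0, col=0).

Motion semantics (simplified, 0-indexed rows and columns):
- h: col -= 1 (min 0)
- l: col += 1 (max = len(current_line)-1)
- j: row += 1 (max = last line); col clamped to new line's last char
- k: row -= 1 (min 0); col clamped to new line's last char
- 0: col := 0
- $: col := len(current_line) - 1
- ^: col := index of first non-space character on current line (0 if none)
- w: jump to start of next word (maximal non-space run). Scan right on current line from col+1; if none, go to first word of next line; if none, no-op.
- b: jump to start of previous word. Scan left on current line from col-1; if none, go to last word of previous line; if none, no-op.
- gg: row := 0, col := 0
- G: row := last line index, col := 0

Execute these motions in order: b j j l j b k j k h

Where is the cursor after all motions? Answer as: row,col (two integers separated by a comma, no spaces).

Answer: 1,10

Derivation:
After 1 (b): row=0 col=0 char='s'
After 2 (j): row=1 col=0 char='f'
After 3 (j): row=2 col=0 char='n'
After 4 (l): row=2 col=1 char='i'
After 5 (j): row=3 col=1 char='z'
After 6 (b): row=2 col=11 char='g'
After 7 (k): row=1 col=11 char='_'
After 8 (j): row=2 col=11 char='g'
After 9 (k): row=1 col=11 char='_'
After 10 (h): row=1 col=10 char='_'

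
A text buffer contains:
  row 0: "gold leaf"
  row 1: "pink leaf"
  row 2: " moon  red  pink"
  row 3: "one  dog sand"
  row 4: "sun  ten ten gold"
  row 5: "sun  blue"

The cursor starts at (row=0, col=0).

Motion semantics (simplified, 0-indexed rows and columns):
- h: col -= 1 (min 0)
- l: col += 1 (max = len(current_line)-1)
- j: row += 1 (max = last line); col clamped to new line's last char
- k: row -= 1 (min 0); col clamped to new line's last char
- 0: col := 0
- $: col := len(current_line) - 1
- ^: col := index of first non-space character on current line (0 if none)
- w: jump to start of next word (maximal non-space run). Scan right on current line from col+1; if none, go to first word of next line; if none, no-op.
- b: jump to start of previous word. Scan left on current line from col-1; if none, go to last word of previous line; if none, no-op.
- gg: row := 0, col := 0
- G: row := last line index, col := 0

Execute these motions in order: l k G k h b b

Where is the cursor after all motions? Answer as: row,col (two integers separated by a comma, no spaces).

After 1 (l): row=0 col=1 char='o'
After 2 (k): row=0 col=1 char='o'
After 3 (G): row=5 col=0 char='s'
After 4 (k): row=4 col=0 char='s'
After 5 (h): row=4 col=0 char='s'
After 6 (b): row=3 col=9 char='s'
After 7 (b): row=3 col=5 char='d'

Answer: 3,5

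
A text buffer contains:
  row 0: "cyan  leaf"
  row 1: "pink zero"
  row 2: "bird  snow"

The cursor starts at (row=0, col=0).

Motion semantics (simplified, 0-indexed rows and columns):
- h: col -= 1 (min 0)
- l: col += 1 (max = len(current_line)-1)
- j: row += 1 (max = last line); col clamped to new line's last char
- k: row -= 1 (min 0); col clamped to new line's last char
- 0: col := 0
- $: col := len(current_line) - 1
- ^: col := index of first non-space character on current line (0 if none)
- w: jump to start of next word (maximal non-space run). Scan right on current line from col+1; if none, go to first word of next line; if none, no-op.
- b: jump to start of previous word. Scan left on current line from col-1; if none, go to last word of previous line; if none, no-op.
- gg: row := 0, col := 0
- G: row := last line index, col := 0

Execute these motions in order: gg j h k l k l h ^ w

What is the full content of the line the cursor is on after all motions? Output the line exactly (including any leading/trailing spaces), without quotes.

Answer: cyan  leaf

Derivation:
After 1 (gg): row=0 col=0 char='c'
After 2 (j): row=1 col=0 char='p'
After 3 (h): row=1 col=0 char='p'
After 4 (k): row=0 col=0 char='c'
After 5 (l): row=0 col=1 char='y'
After 6 (k): row=0 col=1 char='y'
After 7 (l): row=0 col=2 char='a'
After 8 (h): row=0 col=1 char='y'
After 9 (^): row=0 col=0 char='c'
After 10 (w): row=0 col=6 char='l'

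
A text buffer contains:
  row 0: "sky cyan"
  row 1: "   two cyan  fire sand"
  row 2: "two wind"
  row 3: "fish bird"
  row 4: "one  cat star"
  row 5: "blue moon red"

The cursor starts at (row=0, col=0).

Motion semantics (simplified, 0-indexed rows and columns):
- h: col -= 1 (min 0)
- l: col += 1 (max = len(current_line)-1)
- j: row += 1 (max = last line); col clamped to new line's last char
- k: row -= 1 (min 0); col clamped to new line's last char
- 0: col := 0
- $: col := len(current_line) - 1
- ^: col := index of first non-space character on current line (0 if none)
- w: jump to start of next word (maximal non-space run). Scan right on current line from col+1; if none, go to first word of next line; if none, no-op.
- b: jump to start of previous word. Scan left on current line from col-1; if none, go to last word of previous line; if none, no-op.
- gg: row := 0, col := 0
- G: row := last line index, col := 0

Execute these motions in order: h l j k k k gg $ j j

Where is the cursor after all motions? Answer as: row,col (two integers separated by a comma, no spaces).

Answer: 2,7

Derivation:
After 1 (h): row=0 col=0 char='s'
After 2 (l): row=0 col=1 char='k'
After 3 (j): row=1 col=1 char='_'
After 4 (k): row=0 col=1 char='k'
After 5 (k): row=0 col=1 char='k'
After 6 (k): row=0 col=1 char='k'
After 7 (gg): row=0 col=0 char='s'
After 8 ($): row=0 col=7 char='n'
After 9 (j): row=1 col=7 char='c'
After 10 (j): row=2 col=7 char='d'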